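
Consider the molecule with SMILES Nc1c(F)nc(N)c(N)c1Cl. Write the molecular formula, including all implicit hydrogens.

Walk through each heavy atom and fill implicit hydrogens from standard valence (C 4, N 3, O 2, S 2, halogen 1); for lowercase aromatic atoms, an aromatic c carries 1 H when it has two neighbours and 0 H with three, and aromatic n carries 0 H:
  atom 1: N, bond orders sum to 1 (valence 3) → 2 H
  atom 2: aromatic c, 3 neighbours → 0 H
  atom 3: aromatic c, 3 neighbours → 0 H
  atom 4: F (halogen, monovalent) → 0 H
  atom 5: aromatic n, 2 neighbours → 0 H
  atom 6: aromatic c, 3 neighbours → 0 H
  atom 7: N, bond orders sum to 1 (valence 3) → 2 H
  atom 8: aromatic c, 3 neighbours → 0 H
  atom 9: N, bond orders sum to 1 (valence 3) → 2 H
  atom 10: aromatic c, 3 neighbours → 0 H
  atom 11: Cl (halogen, monovalent) → 0 H
Totals → C:5, H:6, Cl:1, F:1, N:4.
In Hill order: C5H6ClFN4.

C5H6ClFN4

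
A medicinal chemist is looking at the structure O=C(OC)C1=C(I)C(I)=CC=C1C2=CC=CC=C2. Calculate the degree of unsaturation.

Degree of unsaturation = (number of rings) + (number of π bonds).
Ring closures in the SMILES: 2.
π bonds: 7 double bonds (each 1 DoU) → 7 DoU from unsaturation.
Total DoU = 2 + 7 = 9.

9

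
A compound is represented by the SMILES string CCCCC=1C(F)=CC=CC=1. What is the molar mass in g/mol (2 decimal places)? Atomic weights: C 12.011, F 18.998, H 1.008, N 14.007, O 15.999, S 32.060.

First, the molecular formula is C10H13F (counting implicit H from valence).
  C: 10 × 12.011 = 120.110
  F: 1 × 18.998 = 18.998
  H: 13 × 1.008 = 13.104
Sum: 10×12.011 + 1×18.998 + 13×1.008 = 152.212 → 152.21 g/mol.

152.21 g/mol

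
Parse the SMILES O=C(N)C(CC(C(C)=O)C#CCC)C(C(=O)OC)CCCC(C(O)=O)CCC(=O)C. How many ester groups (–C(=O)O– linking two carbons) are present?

1

The ester motif appears at heavy-atom position 15 in the SMILES.
Other groups present: 1 alkyne, 1 amide, 1 carboxylic acid, 2 ketone.
Ester count: 1.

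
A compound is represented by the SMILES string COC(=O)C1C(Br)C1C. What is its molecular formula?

Walk through each heavy atom and fill implicit hydrogens from standard valence (C 4, N 3, O 2, S 2, halogen 1):
  atom 1: C, bond orders sum to 1 (valence 4) → 3 H
  atom 2: O, bond orders sum to 2 (valence 2) → 0 H
  atom 3: C, bond orders sum to 4 (valence 4) → 0 H
  atom 4: O, bond orders sum to 2 (valence 2) → 0 H
  atom 5: C, bond orders sum to 3 (valence 4) → 1 H
  atom 6: C, bond orders sum to 3 (valence 4) → 1 H
  atom 7: Br (halogen, monovalent) → 0 H
  atom 8: C, bond orders sum to 3 (valence 4) → 1 H
  atom 9: C, bond orders sum to 1 (valence 4) → 3 H
Totals → C:6, H:9, Br:1, O:2.

C6H9BrO2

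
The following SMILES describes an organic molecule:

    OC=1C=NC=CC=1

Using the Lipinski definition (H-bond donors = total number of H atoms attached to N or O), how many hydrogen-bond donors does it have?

Donors: find every N or O and count the H atoms it carries.
  atom 1 (O): bond orders sum to 1 → 1 H
  atom 4 (N): bond orders sum to 3 → 0 H
Lipinski HBD = 1.

1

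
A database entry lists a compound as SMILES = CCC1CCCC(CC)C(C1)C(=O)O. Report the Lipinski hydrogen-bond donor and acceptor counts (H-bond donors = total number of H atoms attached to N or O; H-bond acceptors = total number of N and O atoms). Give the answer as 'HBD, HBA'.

1, 2

Donors: find every N or O and count the H atoms it carries.
  atom 13 (O): bond orders sum to 2 → 0 H
  atom 14 (O): bond orders sum to 1 → 1 H
Lipinski HBD = 1.
Acceptors: N atoms = 0, O atoms = 2 → HBA = 2.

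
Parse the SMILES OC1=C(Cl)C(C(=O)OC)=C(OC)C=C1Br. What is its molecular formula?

C9H8BrClO4

Walk through each heavy atom and fill implicit hydrogens from standard valence (C 4, N 3, O 2, S 2, halogen 1):
  atom 1: O, bond orders sum to 1 (valence 2) → 1 H
  atom 2: C, bond orders sum to 4 (valence 4) → 0 H
  atom 3: C, bond orders sum to 4 (valence 4) → 0 H
  atom 4: Cl (halogen, monovalent) → 0 H
  atom 5: C, bond orders sum to 4 (valence 4) → 0 H
  atom 6: C, bond orders sum to 4 (valence 4) → 0 H
  atom 7: O, bond orders sum to 2 (valence 2) → 0 H
  atom 8: O, bond orders sum to 2 (valence 2) → 0 H
  atom 9: C, bond orders sum to 1 (valence 4) → 3 H
  atom 10: C, bond orders sum to 4 (valence 4) → 0 H
  atom 11: O, bond orders sum to 2 (valence 2) → 0 H
  atom 12: C, bond orders sum to 1 (valence 4) → 3 H
  atom 13: C, bond orders sum to 3 (valence 4) → 1 H
  atom 14: C, bond orders sum to 4 (valence 4) → 0 H
  atom 15: Br (halogen, monovalent) → 0 H
Totals → C:9, H:8, Br:1, Cl:1, O:4.
In Hill order: C9H8BrClO4.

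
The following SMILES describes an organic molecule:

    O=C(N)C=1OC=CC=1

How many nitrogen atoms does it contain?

Scan the SMILES for N atoms (remember two-letter symbols like Cl and Br are single atoms).
Nitrogen count: 1.

1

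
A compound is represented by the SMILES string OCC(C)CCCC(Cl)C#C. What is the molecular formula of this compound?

Walk through each heavy atom and fill implicit hydrogens from standard valence (C 4, N 3, O 2, S 2, halogen 1):
  atom 1: O, bond orders sum to 1 (valence 2) → 1 H
  atom 2: C, bond orders sum to 2 (valence 4) → 2 H
  atom 3: C, bond orders sum to 3 (valence 4) → 1 H
  atom 4: C, bond orders sum to 1 (valence 4) → 3 H
  atom 5: C, bond orders sum to 2 (valence 4) → 2 H
  atom 6: C, bond orders sum to 2 (valence 4) → 2 H
  atom 7: C, bond orders sum to 2 (valence 4) → 2 H
  atom 8: C, bond orders sum to 3 (valence 4) → 1 H
  atom 9: Cl (halogen, monovalent) → 0 H
  atom 10: C, bond orders sum to 4 (valence 4) → 0 H
  atom 11: C, bond orders sum to 3 (valence 4) → 1 H
Totals → C:9, H:15, Cl:1, O:1.
In Hill order: C9H15ClO.

C9H15ClO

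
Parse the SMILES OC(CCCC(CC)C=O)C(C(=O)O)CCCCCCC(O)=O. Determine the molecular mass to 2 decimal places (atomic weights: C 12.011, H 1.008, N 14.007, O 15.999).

330.42 g/mol

First, the molecular formula is C17H30O6 (counting implicit H from valence).
  C: 17 × 12.011 = 204.187
  H: 30 × 1.008 = 30.240
  O: 6 × 15.999 = 95.994
Sum: 17×12.011 + 30×1.008 + 6×15.999 = 330.421 → 330.42 g/mol.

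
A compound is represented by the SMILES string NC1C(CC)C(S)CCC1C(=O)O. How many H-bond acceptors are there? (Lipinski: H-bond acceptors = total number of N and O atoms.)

3

N atoms: 1; O atoms: 2.
Lipinski HBA = 1 + 2 = 3.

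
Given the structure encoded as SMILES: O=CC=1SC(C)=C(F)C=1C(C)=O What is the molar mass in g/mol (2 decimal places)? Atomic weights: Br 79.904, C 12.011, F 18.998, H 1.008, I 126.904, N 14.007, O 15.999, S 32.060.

First, the molecular formula is C8H7FO2S (counting implicit H from valence).
  C: 8 × 12.011 = 96.088
  F: 1 × 18.998 = 18.998
  H: 7 × 1.008 = 7.056
  O: 2 × 15.999 = 31.998
  S: 1 × 32.060 = 32.060
Sum: 8×12.011 + 1×18.998 + 7×1.008 + 2×15.999 + 1×32.060 = 186.200 → 186.20 g/mol.

186.20 g/mol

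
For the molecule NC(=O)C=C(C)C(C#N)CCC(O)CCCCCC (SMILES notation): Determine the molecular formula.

Walk through each heavy atom and fill implicit hydrogens from standard valence (C 4, N 3, O 2, S 2, halogen 1):
  atom 1: N, bond orders sum to 1 (valence 3) → 2 H
  atom 2: C, bond orders sum to 4 (valence 4) → 0 H
  atom 3: O, bond orders sum to 2 (valence 2) → 0 H
  atom 4: C, bond orders sum to 3 (valence 4) → 1 H
  atom 5: C, bond orders sum to 4 (valence 4) → 0 H
  atom 6: C, bond orders sum to 1 (valence 4) → 3 H
  atom 7: C, bond orders sum to 3 (valence 4) → 1 H
  atom 8: C, bond orders sum to 4 (valence 4) → 0 H
  atom 9: N, bond orders sum to 3 (valence 3) → 0 H
  atom 10: C, bond orders sum to 2 (valence 4) → 2 H
  atom 11: C, bond orders sum to 2 (valence 4) → 2 H
  atom 12: C, bond orders sum to 3 (valence 4) → 1 H
  atom 13: O, bond orders sum to 1 (valence 2) → 1 H
  atom 14: C, bond orders sum to 2 (valence 4) → 2 H
  atom 15: C, bond orders sum to 2 (valence 4) → 2 H
  atom 16: C, bond orders sum to 2 (valence 4) → 2 H
  atom 17: C, bond orders sum to 2 (valence 4) → 2 H
  atom 18: C, bond orders sum to 2 (valence 4) → 2 H
  atom 19: C, bond orders sum to 1 (valence 4) → 3 H
Totals → C:15, H:26, N:2, O:2.
In Hill order: C15H26N2O2.

C15H26N2O2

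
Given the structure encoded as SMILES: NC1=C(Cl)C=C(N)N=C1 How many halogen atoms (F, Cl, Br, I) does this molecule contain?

1

Halogen atoms appear at heavy-atom position 4 (1×Cl).
Other groups present: 2 primary amine.
Halogen count: 1.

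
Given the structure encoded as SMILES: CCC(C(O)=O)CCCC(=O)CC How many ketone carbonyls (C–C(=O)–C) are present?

1

The ketone motif appears at heavy-atom position 10 in the SMILES.
Other groups present: 1 carboxylic acid.
Ketone count: 1.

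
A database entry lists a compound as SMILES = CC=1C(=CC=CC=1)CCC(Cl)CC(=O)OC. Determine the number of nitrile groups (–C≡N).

0

Scan the SMILES for the nitrile motif — none present.
Groups that are present: 1 ester.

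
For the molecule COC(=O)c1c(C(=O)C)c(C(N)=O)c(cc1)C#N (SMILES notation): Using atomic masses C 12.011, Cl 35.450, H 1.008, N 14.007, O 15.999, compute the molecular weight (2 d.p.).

246.22 g/mol

First, the molecular formula is C12H10N2O4 (counting implicit H from valence).
  C: 12 × 12.011 = 144.132
  H: 10 × 1.008 = 10.080
  N: 2 × 14.007 = 28.014
  O: 4 × 15.999 = 63.996
Sum: 12×12.011 + 10×1.008 + 2×14.007 + 4×15.999 = 246.222 → 246.22 g/mol.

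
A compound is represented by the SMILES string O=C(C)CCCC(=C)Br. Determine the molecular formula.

C7H11BrO

Walk through each heavy atom and fill implicit hydrogens from standard valence (C 4, N 3, O 2, S 2, halogen 1):
  atom 1: O, bond orders sum to 2 (valence 2) → 0 H
  atom 2: C, bond orders sum to 4 (valence 4) → 0 H
  atom 3: C, bond orders sum to 1 (valence 4) → 3 H
  atom 4: C, bond orders sum to 2 (valence 4) → 2 H
  atom 5: C, bond orders sum to 2 (valence 4) → 2 H
  atom 6: C, bond orders sum to 2 (valence 4) → 2 H
  atom 7: C, bond orders sum to 4 (valence 4) → 0 H
  atom 8: C, bond orders sum to 2 (valence 4) → 2 H
  atom 9: Br (halogen, monovalent) → 0 H
Totals → C:7, H:11, Br:1, O:1.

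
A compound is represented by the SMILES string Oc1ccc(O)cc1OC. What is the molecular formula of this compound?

C7H8O3

Walk through each heavy atom and fill implicit hydrogens from standard valence (C 4, N 3, O 2, S 2, halogen 1); for lowercase aromatic atoms, an aromatic c carries 1 H when it has two neighbours and 0 H with three, and aromatic n carries 0 H:
  atom 1: O, bond orders sum to 1 (valence 2) → 1 H
  atom 2: aromatic c, 3 neighbours → 0 H
  atom 3: aromatic c, 2 neighbours → 1 H
  atom 4: aromatic c, 2 neighbours → 1 H
  atom 5: aromatic c, 3 neighbours → 0 H
  atom 6: O, bond orders sum to 1 (valence 2) → 1 H
  atom 7: aromatic c, 2 neighbours → 1 H
  atom 8: aromatic c, 3 neighbours → 0 H
  atom 9: O, bond orders sum to 2 (valence 2) → 0 H
  atom 10: C, bond orders sum to 1 (valence 4) → 3 H
Totals → C:7, H:8, O:3.
In Hill order: C7H8O3.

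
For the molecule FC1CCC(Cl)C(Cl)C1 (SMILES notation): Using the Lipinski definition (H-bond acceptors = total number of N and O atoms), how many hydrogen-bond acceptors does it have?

N atoms: 0; O atoms: 0.
Lipinski HBA = 0 + 0 = 0.

0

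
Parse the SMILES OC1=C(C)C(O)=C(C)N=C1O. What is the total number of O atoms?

Scan the SMILES for O atoms (remember two-letter symbols like Cl and Br are single atoms).
Oxygen count: 3.

3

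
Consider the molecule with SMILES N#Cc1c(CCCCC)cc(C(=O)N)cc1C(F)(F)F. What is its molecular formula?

Walk through each heavy atom and fill implicit hydrogens from standard valence (C 4, N 3, O 2, S 2, halogen 1); for lowercase aromatic atoms, an aromatic c carries 1 H when it has two neighbours and 0 H with three, and aromatic n carries 0 H:
  atom 1: N, bond orders sum to 3 (valence 3) → 0 H
  atom 2: C, bond orders sum to 4 (valence 4) → 0 H
  atom 3: aromatic c, 3 neighbours → 0 H
  atom 4: aromatic c, 3 neighbours → 0 H
  atom 5: C, bond orders sum to 2 (valence 4) → 2 H
  atom 6: C, bond orders sum to 2 (valence 4) → 2 H
  atom 7: C, bond orders sum to 2 (valence 4) → 2 H
  atom 8: C, bond orders sum to 2 (valence 4) → 2 H
  atom 9: C, bond orders sum to 1 (valence 4) → 3 H
  atom 10: aromatic c, 2 neighbours → 1 H
  atom 11: aromatic c, 3 neighbours → 0 H
  atom 12: C, bond orders sum to 4 (valence 4) → 0 H
  atom 13: O, bond orders sum to 2 (valence 2) → 0 H
  atom 14: N, bond orders sum to 1 (valence 3) → 2 H
  atom 15: aromatic c, 2 neighbours → 1 H
  atom 16: aromatic c, 3 neighbours → 0 H
  atom 17: C, bond orders sum to 4 (valence 4) → 0 H
  atom 18: F (halogen, monovalent) → 0 H
  atom 19: F (halogen, monovalent) → 0 H
  atom 20: F (halogen, monovalent) → 0 H
Totals → C:14, H:15, F:3, N:2, O:1.
In Hill order: C14H15F3N2O.

C14H15F3N2O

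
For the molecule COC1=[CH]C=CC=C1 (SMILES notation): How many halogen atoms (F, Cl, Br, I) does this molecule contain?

Scan the SMILES for the halogen motif — none present.
Groups that are present: 1 ether.

0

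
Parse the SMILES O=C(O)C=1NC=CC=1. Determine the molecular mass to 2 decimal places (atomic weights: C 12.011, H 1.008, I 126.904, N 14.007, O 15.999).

First, the molecular formula is C5H5NO2 (counting implicit H from valence).
  C: 5 × 12.011 = 60.055
  H: 5 × 1.008 = 5.040
  N: 1 × 14.007 = 14.007
  O: 2 × 15.999 = 31.998
Sum: 5×12.011 + 5×1.008 + 1×14.007 + 2×15.999 = 111.100 → 111.10 g/mol.

111.10 g/mol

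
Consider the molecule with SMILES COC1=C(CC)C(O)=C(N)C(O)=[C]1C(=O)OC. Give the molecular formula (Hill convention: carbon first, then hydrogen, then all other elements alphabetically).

C11H15NO5

Walk through each heavy atom and fill implicit hydrogens from standard valence (C 4, N 3, O 2, S 2, halogen 1):
  atom 1: C, bond orders sum to 1 (valence 4) → 3 H
  atom 2: O, bond orders sum to 2 (valence 2) → 0 H
  atom 3: C, bond orders sum to 4 (valence 4) → 0 H
  atom 4: C, bond orders sum to 4 (valence 4) → 0 H
  atom 5: C, bond orders sum to 2 (valence 4) → 2 H
  atom 6: C, bond orders sum to 1 (valence 4) → 3 H
  atom 7: C, bond orders sum to 4 (valence 4) → 0 H
  atom 8: O, bond orders sum to 1 (valence 2) → 1 H
  atom 9: C, bond orders sum to 4 (valence 4) → 0 H
  atom 10: N, bond orders sum to 1 (valence 3) → 2 H
  atom 11: C, bond orders sum to 4 (valence 4) → 0 H
  atom 12: O, bond orders sum to 1 (valence 2) → 1 H
  atom 13: C with explicit H count 0
  atom 14: C, bond orders sum to 4 (valence 4) → 0 H
  atom 15: O, bond orders sum to 2 (valence 2) → 0 H
  atom 16: O, bond orders sum to 2 (valence 2) → 0 H
  atom 17: C, bond orders sum to 1 (valence 4) → 3 H
Totals → C:11, H:15, N:1, O:5.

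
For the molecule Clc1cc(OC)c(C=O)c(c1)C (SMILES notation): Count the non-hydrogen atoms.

Every atom symbol written in the SMILES (organic subset) is one heavy atom; implicit H are not written.
Heavy atoms by element → C:9, Cl:1, O:2.
Total: 12.

12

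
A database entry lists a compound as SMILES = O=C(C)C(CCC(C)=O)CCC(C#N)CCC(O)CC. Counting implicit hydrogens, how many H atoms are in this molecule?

Walk through each heavy atom and fill implicit hydrogens from standard valence (C 4, N 3, O 2, S 2, halogen 1):
  atom 1: O, bond orders sum to 2 (valence 2) → 0 H
  atom 2: C, bond orders sum to 4 (valence 4) → 0 H
  atom 3: C, bond orders sum to 1 (valence 4) → 3 H
  atom 4: C, bond orders sum to 3 (valence 4) → 1 H
  atom 5: C, bond orders sum to 2 (valence 4) → 2 H
  atom 6: C, bond orders sum to 2 (valence 4) → 2 H
  atom 7: C, bond orders sum to 4 (valence 4) → 0 H
  atom 8: C, bond orders sum to 1 (valence 4) → 3 H
  atom 9: O, bond orders sum to 2 (valence 2) → 0 H
  atom 10: C, bond orders sum to 2 (valence 4) → 2 H
  atom 11: C, bond orders sum to 2 (valence 4) → 2 H
  atom 12: C, bond orders sum to 3 (valence 4) → 1 H
  atom 13: C, bond orders sum to 4 (valence 4) → 0 H
  atom 14: N, bond orders sum to 3 (valence 3) → 0 H
  atom 15: C, bond orders sum to 2 (valence 4) → 2 H
  atom 16: C, bond orders sum to 2 (valence 4) → 2 H
  atom 17: C, bond orders sum to 3 (valence 4) → 1 H
  atom 18: O, bond orders sum to 1 (valence 2) → 1 H
  atom 19: C, bond orders sum to 2 (valence 4) → 2 H
  atom 20: C, bond orders sum to 1 (valence 4) → 3 H
Total hydrogens: 27.

27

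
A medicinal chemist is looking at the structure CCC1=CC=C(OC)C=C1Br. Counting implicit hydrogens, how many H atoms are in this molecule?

11

Walk through each heavy atom and fill implicit hydrogens from standard valence (C 4, N 3, O 2, S 2, halogen 1):
  atom 1: C, bond orders sum to 1 (valence 4) → 3 H
  atom 2: C, bond orders sum to 2 (valence 4) → 2 H
  atom 3: C, bond orders sum to 4 (valence 4) → 0 H
  atom 4: C, bond orders sum to 3 (valence 4) → 1 H
  atom 5: C, bond orders sum to 3 (valence 4) → 1 H
  atom 6: C, bond orders sum to 4 (valence 4) → 0 H
  atom 7: O, bond orders sum to 2 (valence 2) → 0 H
  atom 8: C, bond orders sum to 1 (valence 4) → 3 H
  atom 9: C, bond orders sum to 3 (valence 4) → 1 H
  atom 10: C, bond orders sum to 4 (valence 4) → 0 H
  atom 11: Br (halogen, monovalent) → 0 H
Total hydrogens: 11.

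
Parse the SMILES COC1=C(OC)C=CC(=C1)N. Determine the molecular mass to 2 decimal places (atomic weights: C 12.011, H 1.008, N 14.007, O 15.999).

153.18 g/mol

First, the molecular formula is C8H11NO2 (counting implicit H from valence).
  C: 8 × 12.011 = 96.088
  H: 11 × 1.008 = 11.088
  N: 1 × 14.007 = 14.007
  O: 2 × 15.999 = 31.998
Sum: 8×12.011 + 11×1.008 + 1×14.007 + 2×15.999 = 153.181 → 153.18 g/mol.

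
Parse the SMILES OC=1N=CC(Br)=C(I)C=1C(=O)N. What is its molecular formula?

Walk through each heavy atom and fill implicit hydrogens from standard valence (C 4, N 3, O 2, S 2, halogen 1):
  atom 1: O, bond orders sum to 1 (valence 2) → 1 H
  atom 2: C, bond orders sum to 4 (valence 4) → 0 H
  atom 3: N, bond orders sum to 3 (valence 3) → 0 H
  atom 4: C, bond orders sum to 3 (valence 4) → 1 H
  atom 5: C, bond orders sum to 4 (valence 4) → 0 H
  atom 6: Br (halogen, monovalent) → 0 H
  atom 7: C, bond orders sum to 4 (valence 4) → 0 H
  atom 8: I (halogen, monovalent) → 0 H
  atom 9: C, bond orders sum to 4 (valence 4) → 0 H
  atom 10: C, bond orders sum to 4 (valence 4) → 0 H
  atom 11: O, bond orders sum to 2 (valence 2) → 0 H
  atom 12: N, bond orders sum to 1 (valence 3) → 2 H
Totals → C:6, H:4, Br:1, I:1, N:2, O:2.
In Hill order: C6H4BrIN2O2.

C6H4BrIN2O2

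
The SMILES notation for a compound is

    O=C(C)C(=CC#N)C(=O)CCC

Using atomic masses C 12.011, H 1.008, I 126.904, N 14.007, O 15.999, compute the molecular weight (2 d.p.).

165.19 g/mol

First, the molecular formula is C9H11NO2 (counting implicit H from valence).
  C: 9 × 12.011 = 108.099
  H: 11 × 1.008 = 11.088
  N: 1 × 14.007 = 14.007
  O: 2 × 15.999 = 31.998
Sum: 9×12.011 + 11×1.008 + 1×14.007 + 2×15.999 = 165.192 → 165.19 g/mol.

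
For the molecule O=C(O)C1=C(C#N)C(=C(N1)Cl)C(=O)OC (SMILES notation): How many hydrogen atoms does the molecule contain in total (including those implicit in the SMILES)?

5

Walk through each heavy atom and fill implicit hydrogens from standard valence (C 4, N 3, O 2, S 2, halogen 1):
  atom 1: O, bond orders sum to 2 (valence 2) → 0 H
  atom 2: C, bond orders sum to 4 (valence 4) → 0 H
  atom 3: O, bond orders sum to 1 (valence 2) → 1 H
  atom 4: C, bond orders sum to 4 (valence 4) → 0 H
  atom 5: C, bond orders sum to 4 (valence 4) → 0 H
  atom 6: C, bond orders sum to 4 (valence 4) → 0 H
  atom 7: N, bond orders sum to 3 (valence 3) → 0 H
  atom 8: C, bond orders sum to 4 (valence 4) → 0 H
  atom 9: C, bond orders sum to 4 (valence 4) → 0 H
  atom 10: N, bond orders sum to 2 (valence 3) → 1 H
  atom 11: Cl (halogen, monovalent) → 0 H
  atom 12: C, bond orders sum to 4 (valence 4) → 0 H
  atom 13: O, bond orders sum to 2 (valence 2) → 0 H
  atom 14: O, bond orders sum to 2 (valence 2) → 0 H
  atom 15: C, bond orders sum to 1 (valence 4) → 3 H
Total hydrogens: 5.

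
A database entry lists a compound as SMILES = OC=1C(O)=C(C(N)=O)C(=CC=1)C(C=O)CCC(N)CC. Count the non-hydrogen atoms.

20

Every atom symbol written in the SMILES (organic subset) is one heavy atom; implicit H are not written.
Heavy atoms by element → C:14, N:2, O:4.
Total: 20.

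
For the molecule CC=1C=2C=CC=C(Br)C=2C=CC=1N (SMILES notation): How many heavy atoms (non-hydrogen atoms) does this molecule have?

13

Every atom symbol written in the SMILES (organic subset) is one heavy atom; implicit H are not written.
Heavy atoms by element → Br:1, C:11, N:1.
Total: 13.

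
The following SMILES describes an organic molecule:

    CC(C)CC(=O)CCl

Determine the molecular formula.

Walk through each heavy atom and fill implicit hydrogens from standard valence (C 4, N 3, O 2, S 2, halogen 1):
  atom 1: C, bond orders sum to 1 (valence 4) → 3 H
  atom 2: C, bond orders sum to 3 (valence 4) → 1 H
  atom 3: C, bond orders sum to 1 (valence 4) → 3 H
  atom 4: C, bond orders sum to 2 (valence 4) → 2 H
  atom 5: C, bond orders sum to 4 (valence 4) → 0 H
  atom 6: O, bond orders sum to 2 (valence 2) → 0 H
  atom 7: C, bond orders sum to 2 (valence 4) → 2 H
  atom 8: Cl (halogen, monovalent) → 0 H
Totals → C:6, H:11, Cl:1, O:1.
In Hill order: C6H11ClO.

C6H11ClO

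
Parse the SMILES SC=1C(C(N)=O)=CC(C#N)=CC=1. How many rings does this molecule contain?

1

In SMILES, each pair of matching ring-closure digits denotes one ring-closing bond; the number of such bonds equals the number of independent rings.
Ring-closure bonds here: 1.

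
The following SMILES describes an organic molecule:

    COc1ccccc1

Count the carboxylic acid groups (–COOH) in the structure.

0

Scan the SMILES for the carboxylic acid motif — none present.
Groups that are present: 1 ether.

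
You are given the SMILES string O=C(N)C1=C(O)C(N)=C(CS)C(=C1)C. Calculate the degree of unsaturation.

5

Molecular formula: C9H12N2O2S.
DoU = (2C + 2 + N − H − X) / 2, where X is the halogen count and O/S are ignored.
    = (2·9 + 2 + 2 − 12 − 0) / 2 = 10 / 2 = 5.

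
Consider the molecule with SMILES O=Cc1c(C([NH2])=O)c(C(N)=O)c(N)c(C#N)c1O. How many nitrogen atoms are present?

4

Scan the SMILES for N atoms (remember two-letter symbols like Cl and Br are single atoms).
Nitrogen count: 4.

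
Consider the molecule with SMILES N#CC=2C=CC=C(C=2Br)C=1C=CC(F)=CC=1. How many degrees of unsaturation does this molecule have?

Molecular formula: C13H7BrFN.
DoU = (2C + 2 + N − H − X) / 2, where X is the halogen count and O/S are ignored.
    = (2·13 + 2 + 1 − 7 − 2) / 2 = 20 / 2 = 10.

10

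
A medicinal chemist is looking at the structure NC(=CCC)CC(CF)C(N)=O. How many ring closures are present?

In SMILES, each pair of matching ring-closure digits denotes one ring-closing bond; the number of such bonds equals the number of independent rings.
Ring-closure bonds here: 0.

0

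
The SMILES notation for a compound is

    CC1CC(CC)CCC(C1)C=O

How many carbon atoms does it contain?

11

Count every carbon token in the SMILES (each C, including those in ring-closure positions and inside branches).
Carbon count: 11.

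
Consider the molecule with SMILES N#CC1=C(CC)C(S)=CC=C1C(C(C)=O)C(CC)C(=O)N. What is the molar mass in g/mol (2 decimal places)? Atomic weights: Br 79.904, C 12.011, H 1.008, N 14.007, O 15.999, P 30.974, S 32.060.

First, the molecular formula is C16H20N2O2S (counting implicit H from valence).
  C: 16 × 12.011 = 192.176
  H: 20 × 1.008 = 20.160
  N: 2 × 14.007 = 28.014
  O: 2 × 15.999 = 31.998
  S: 1 × 32.060 = 32.060
Sum: 16×12.011 + 20×1.008 + 2×14.007 + 2×15.999 + 1×32.060 = 304.408 → 304.41 g/mol.

304.41 g/mol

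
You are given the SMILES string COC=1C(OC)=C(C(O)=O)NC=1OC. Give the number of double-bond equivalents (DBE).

Degree of unsaturation = (number of rings) + (number of π bonds).
Ring closures in the SMILES: 1.
π bonds: 3 double bonds (each 1 DoU) → 3 DoU from unsaturation.
Total DoU = 1 + 3 = 4.

4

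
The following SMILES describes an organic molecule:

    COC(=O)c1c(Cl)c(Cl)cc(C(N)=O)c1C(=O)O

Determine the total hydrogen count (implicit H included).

Walk through each heavy atom and fill implicit hydrogens from standard valence (C 4, N 3, O 2, S 2, halogen 1); for lowercase aromatic atoms, an aromatic c carries 1 H when it has two neighbours and 0 H with three, and aromatic n carries 0 H:
  atom 1: C, bond orders sum to 1 (valence 4) → 3 H
  atom 2: O, bond orders sum to 2 (valence 2) → 0 H
  atom 3: C, bond orders sum to 4 (valence 4) → 0 H
  atom 4: O, bond orders sum to 2 (valence 2) → 0 H
  atom 5: aromatic c, 3 neighbours → 0 H
  atom 6: aromatic c, 3 neighbours → 0 H
  atom 7: Cl (halogen, monovalent) → 0 H
  atom 8: aromatic c, 3 neighbours → 0 H
  atom 9: Cl (halogen, monovalent) → 0 H
  atom 10: aromatic c, 2 neighbours → 1 H
  atom 11: aromatic c, 3 neighbours → 0 H
  atom 12: C, bond orders sum to 4 (valence 4) → 0 H
  atom 13: N, bond orders sum to 1 (valence 3) → 2 H
  atom 14: O, bond orders sum to 2 (valence 2) → 0 H
  atom 15: aromatic c, 3 neighbours → 0 H
  atom 16: C, bond orders sum to 4 (valence 4) → 0 H
  atom 17: O, bond orders sum to 2 (valence 2) → 0 H
  atom 18: O, bond orders sum to 1 (valence 2) → 1 H
Total hydrogens: 7.

7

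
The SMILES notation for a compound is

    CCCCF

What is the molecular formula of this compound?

Walk through each heavy atom and fill implicit hydrogens from standard valence (C 4, N 3, O 2, S 2, halogen 1):
  atom 1: C, bond orders sum to 1 (valence 4) → 3 H
  atom 2: C, bond orders sum to 2 (valence 4) → 2 H
  atom 3: C, bond orders sum to 2 (valence 4) → 2 H
  atom 4: C, bond orders sum to 2 (valence 4) → 2 H
  atom 5: F (halogen, monovalent) → 0 H
Totals → C:4, H:9, F:1.

C4H9F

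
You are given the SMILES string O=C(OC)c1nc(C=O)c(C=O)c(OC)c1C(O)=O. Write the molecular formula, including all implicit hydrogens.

C11H9NO7

Walk through each heavy atom and fill implicit hydrogens from standard valence (C 4, N 3, O 2, S 2, halogen 1); for lowercase aromatic atoms, an aromatic c carries 1 H when it has two neighbours and 0 H with three, and aromatic n carries 0 H:
  atom 1: O, bond orders sum to 2 (valence 2) → 0 H
  atom 2: C, bond orders sum to 4 (valence 4) → 0 H
  atom 3: O, bond orders sum to 2 (valence 2) → 0 H
  atom 4: C, bond orders sum to 1 (valence 4) → 3 H
  atom 5: aromatic c, 3 neighbours → 0 H
  atom 6: aromatic n, 2 neighbours → 0 H
  atom 7: aromatic c, 3 neighbours → 0 H
  atom 8: C, bond orders sum to 3 (valence 4) → 1 H
  atom 9: O, bond orders sum to 2 (valence 2) → 0 H
  atom 10: aromatic c, 3 neighbours → 0 H
  atom 11: C, bond orders sum to 3 (valence 4) → 1 H
  atom 12: O, bond orders sum to 2 (valence 2) → 0 H
  atom 13: aromatic c, 3 neighbours → 0 H
  atom 14: O, bond orders sum to 2 (valence 2) → 0 H
  atom 15: C, bond orders sum to 1 (valence 4) → 3 H
  atom 16: aromatic c, 3 neighbours → 0 H
  atom 17: C, bond orders sum to 4 (valence 4) → 0 H
  atom 18: O, bond orders sum to 1 (valence 2) → 1 H
  atom 19: O, bond orders sum to 2 (valence 2) → 0 H
Totals → C:11, H:9, N:1, O:7.
In Hill order: C11H9NO7.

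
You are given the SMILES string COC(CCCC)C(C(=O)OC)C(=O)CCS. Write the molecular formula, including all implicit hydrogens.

C12H22O4S

Walk through each heavy atom and fill implicit hydrogens from standard valence (C 4, N 3, O 2, S 2, halogen 1):
  atom 1: C, bond orders sum to 1 (valence 4) → 3 H
  atom 2: O, bond orders sum to 2 (valence 2) → 0 H
  atom 3: C, bond orders sum to 3 (valence 4) → 1 H
  atom 4: C, bond orders sum to 2 (valence 4) → 2 H
  atom 5: C, bond orders sum to 2 (valence 4) → 2 H
  atom 6: C, bond orders sum to 2 (valence 4) → 2 H
  atom 7: C, bond orders sum to 1 (valence 4) → 3 H
  atom 8: C, bond orders sum to 3 (valence 4) → 1 H
  atom 9: C, bond orders sum to 4 (valence 4) → 0 H
  atom 10: O, bond orders sum to 2 (valence 2) → 0 H
  atom 11: O, bond orders sum to 2 (valence 2) → 0 H
  atom 12: C, bond orders sum to 1 (valence 4) → 3 H
  atom 13: C, bond orders sum to 4 (valence 4) → 0 H
  atom 14: O, bond orders sum to 2 (valence 2) → 0 H
  atom 15: C, bond orders sum to 2 (valence 4) → 2 H
  atom 16: C, bond orders sum to 2 (valence 4) → 2 H
  atom 17: S, bond orders sum to 1 (valence 2) → 1 H
Totals → C:12, H:22, O:4, S:1.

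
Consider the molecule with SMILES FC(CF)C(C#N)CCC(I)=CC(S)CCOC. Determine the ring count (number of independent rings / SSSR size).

In SMILES, each pair of matching ring-closure digits denotes one ring-closing bond; the number of such bonds equals the number of independent rings.
Ring-closure bonds here: 0.

0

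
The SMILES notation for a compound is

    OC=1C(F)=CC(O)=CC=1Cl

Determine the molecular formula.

Walk through each heavy atom and fill implicit hydrogens from standard valence (C 4, N 3, O 2, S 2, halogen 1):
  atom 1: O, bond orders sum to 1 (valence 2) → 1 H
  atom 2: C, bond orders sum to 4 (valence 4) → 0 H
  atom 3: C, bond orders sum to 4 (valence 4) → 0 H
  atom 4: F (halogen, monovalent) → 0 H
  atom 5: C, bond orders sum to 3 (valence 4) → 1 H
  atom 6: C, bond orders sum to 4 (valence 4) → 0 H
  atom 7: O, bond orders sum to 1 (valence 2) → 1 H
  atom 8: C, bond orders sum to 3 (valence 4) → 1 H
  atom 9: C, bond orders sum to 4 (valence 4) → 0 H
  atom 10: Cl (halogen, monovalent) → 0 H
Totals → C:6, H:4, Cl:1, F:1, O:2.

C6H4ClFO2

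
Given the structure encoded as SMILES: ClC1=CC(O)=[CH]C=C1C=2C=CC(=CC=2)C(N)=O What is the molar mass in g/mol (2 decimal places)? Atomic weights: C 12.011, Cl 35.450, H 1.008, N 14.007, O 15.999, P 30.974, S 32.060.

247.68 g/mol

First, the molecular formula is C13H10ClNO2 (counting implicit H from valence).
  C: 13 × 12.011 = 156.143
  Cl: 1 × 35.450 = 35.450
  H: 10 × 1.008 = 10.080
  N: 1 × 14.007 = 14.007
  O: 2 × 15.999 = 31.998
Sum: 13×12.011 + 1×35.450 + 10×1.008 + 1×14.007 + 2×15.999 = 247.678 → 247.68 g/mol.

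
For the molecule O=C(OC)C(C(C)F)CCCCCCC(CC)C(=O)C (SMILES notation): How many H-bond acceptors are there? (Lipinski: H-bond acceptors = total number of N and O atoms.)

N atoms: 0; O atoms: 3.
Lipinski HBA = 0 + 3 = 3.

3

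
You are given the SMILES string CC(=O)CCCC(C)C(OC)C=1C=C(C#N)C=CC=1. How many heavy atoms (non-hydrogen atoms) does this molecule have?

Every atom symbol written in the SMILES (organic subset) is one heavy atom; implicit H are not written.
Heavy atoms by element → C:16, N:1, O:2.
Total: 19.

19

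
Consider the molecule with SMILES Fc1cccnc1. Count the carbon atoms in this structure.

Count every carbon token in the SMILES (each C, including those in ring-closure positions and inside branches).
Carbon count: 5.

5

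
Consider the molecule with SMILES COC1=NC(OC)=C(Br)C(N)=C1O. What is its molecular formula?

Walk through each heavy atom and fill implicit hydrogens from standard valence (C 4, N 3, O 2, S 2, halogen 1):
  atom 1: C, bond orders sum to 1 (valence 4) → 3 H
  atom 2: O, bond orders sum to 2 (valence 2) → 0 H
  atom 3: C, bond orders sum to 4 (valence 4) → 0 H
  atom 4: N, bond orders sum to 3 (valence 3) → 0 H
  atom 5: C, bond orders sum to 4 (valence 4) → 0 H
  atom 6: O, bond orders sum to 2 (valence 2) → 0 H
  atom 7: C, bond orders sum to 1 (valence 4) → 3 H
  atom 8: C, bond orders sum to 4 (valence 4) → 0 H
  atom 9: Br (halogen, monovalent) → 0 H
  atom 10: C, bond orders sum to 4 (valence 4) → 0 H
  atom 11: N, bond orders sum to 1 (valence 3) → 2 H
  atom 12: C, bond orders sum to 4 (valence 4) → 0 H
  atom 13: O, bond orders sum to 1 (valence 2) → 1 H
Totals → C:7, H:9, Br:1, N:2, O:3.
In Hill order: C7H9BrN2O3.

C7H9BrN2O3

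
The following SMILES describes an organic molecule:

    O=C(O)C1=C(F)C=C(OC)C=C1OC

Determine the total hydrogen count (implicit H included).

Walk through each heavy atom and fill implicit hydrogens from standard valence (C 4, N 3, O 2, S 2, halogen 1):
  atom 1: O, bond orders sum to 2 (valence 2) → 0 H
  atom 2: C, bond orders sum to 4 (valence 4) → 0 H
  atom 3: O, bond orders sum to 1 (valence 2) → 1 H
  atom 4: C, bond orders sum to 4 (valence 4) → 0 H
  atom 5: C, bond orders sum to 4 (valence 4) → 0 H
  atom 6: F (halogen, monovalent) → 0 H
  atom 7: C, bond orders sum to 3 (valence 4) → 1 H
  atom 8: C, bond orders sum to 4 (valence 4) → 0 H
  atom 9: O, bond orders sum to 2 (valence 2) → 0 H
  atom 10: C, bond orders sum to 1 (valence 4) → 3 H
  atom 11: C, bond orders sum to 3 (valence 4) → 1 H
  atom 12: C, bond orders sum to 4 (valence 4) → 0 H
  atom 13: O, bond orders sum to 2 (valence 2) → 0 H
  atom 14: C, bond orders sum to 1 (valence 4) → 3 H
Total hydrogens: 9.

9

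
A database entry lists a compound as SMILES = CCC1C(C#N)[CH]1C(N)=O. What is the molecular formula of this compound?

C7H10N2O

Walk through each heavy atom and fill implicit hydrogens from standard valence (C 4, N 3, O 2, S 2, halogen 1):
  atom 1: C, bond orders sum to 1 (valence 4) → 3 H
  atom 2: C, bond orders sum to 2 (valence 4) → 2 H
  atom 3: C, bond orders sum to 3 (valence 4) → 1 H
  atom 4: C, bond orders sum to 3 (valence 4) → 1 H
  atom 5: C, bond orders sum to 4 (valence 4) → 0 H
  atom 6: N, bond orders sum to 3 (valence 3) → 0 H
  atom 7: C with explicit H count 1
  atom 8: C, bond orders sum to 4 (valence 4) → 0 H
  atom 9: N, bond orders sum to 1 (valence 3) → 2 H
  atom 10: O, bond orders sum to 2 (valence 2) → 0 H
Totals → C:7, H:10, N:2, O:1.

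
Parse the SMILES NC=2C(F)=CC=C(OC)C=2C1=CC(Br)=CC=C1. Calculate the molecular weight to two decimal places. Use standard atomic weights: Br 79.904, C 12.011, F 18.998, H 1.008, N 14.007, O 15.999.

First, the molecular formula is C13H11BrFNO (counting implicit H from valence).
  Br: 1 × 79.904 = 79.904
  C: 13 × 12.011 = 156.143
  F: 1 × 18.998 = 18.998
  H: 11 × 1.008 = 11.088
  N: 1 × 14.007 = 14.007
  O: 1 × 15.999 = 15.999
Sum: 1×79.904 + 13×12.011 + 1×18.998 + 11×1.008 + 1×14.007 + 1×15.999 = 296.139 → 296.14 g/mol.

296.14 g/mol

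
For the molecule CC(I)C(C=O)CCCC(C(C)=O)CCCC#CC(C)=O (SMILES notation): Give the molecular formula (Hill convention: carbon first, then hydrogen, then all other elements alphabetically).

C17H25IO3

Walk through each heavy atom and fill implicit hydrogens from standard valence (C 4, N 3, O 2, S 2, halogen 1):
  atom 1: C, bond orders sum to 1 (valence 4) → 3 H
  atom 2: C, bond orders sum to 3 (valence 4) → 1 H
  atom 3: I (halogen, monovalent) → 0 H
  atom 4: C, bond orders sum to 3 (valence 4) → 1 H
  atom 5: C, bond orders sum to 3 (valence 4) → 1 H
  atom 6: O, bond orders sum to 2 (valence 2) → 0 H
  atom 7: C, bond orders sum to 2 (valence 4) → 2 H
  atom 8: C, bond orders sum to 2 (valence 4) → 2 H
  atom 9: C, bond orders sum to 2 (valence 4) → 2 H
  atom 10: C, bond orders sum to 3 (valence 4) → 1 H
  atom 11: C, bond orders sum to 4 (valence 4) → 0 H
  atom 12: C, bond orders sum to 1 (valence 4) → 3 H
  atom 13: O, bond orders sum to 2 (valence 2) → 0 H
  atom 14: C, bond orders sum to 2 (valence 4) → 2 H
  atom 15: C, bond orders sum to 2 (valence 4) → 2 H
  atom 16: C, bond orders sum to 2 (valence 4) → 2 H
  atom 17: C, bond orders sum to 4 (valence 4) → 0 H
  atom 18: C, bond orders sum to 4 (valence 4) → 0 H
  atom 19: C, bond orders sum to 4 (valence 4) → 0 H
  atom 20: C, bond orders sum to 1 (valence 4) → 3 H
  atom 21: O, bond orders sum to 2 (valence 2) → 0 H
Totals → C:17, H:25, I:1, O:3.
In Hill order: C17H25IO3.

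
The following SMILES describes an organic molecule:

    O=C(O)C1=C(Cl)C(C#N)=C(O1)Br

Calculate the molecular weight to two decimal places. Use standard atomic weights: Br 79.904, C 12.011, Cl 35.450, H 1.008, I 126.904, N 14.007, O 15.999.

First, the molecular formula is C6HBrClNO3 (counting implicit H from valence).
  Br: 1 × 79.904 = 79.904
  C: 6 × 12.011 = 72.066
  Cl: 1 × 35.450 = 35.450
  H: 1 × 1.008 = 1.008
  N: 1 × 14.007 = 14.007
  O: 3 × 15.999 = 47.997
Sum: 1×79.904 + 6×12.011 + 1×35.450 + 1×1.008 + 1×14.007 + 3×15.999 = 250.432 → 250.43 g/mol.

250.43 g/mol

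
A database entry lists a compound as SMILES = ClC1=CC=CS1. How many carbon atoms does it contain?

Count every carbon token in the SMILES (each C, including those in ring-closure positions and inside branches).
Carbon count: 4.

4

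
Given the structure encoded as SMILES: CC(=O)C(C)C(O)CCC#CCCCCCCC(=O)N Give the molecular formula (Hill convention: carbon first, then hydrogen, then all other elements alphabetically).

C16H27NO3

Walk through each heavy atom and fill implicit hydrogens from standard valence (C 4, N 3, O 2, S 2, halogen 1):
  atom 1: C, bond orders sum to 1 (valence 4) → 3 H
  atom 2: C, bond orders sum to 4 (valence 4) → 0 H
  atom 3: O, bond orders sum to 2 (valence 2) → 0 H
  atom 4: C, bond orders sum to 3 (valence 4) → 1 H
  atom 5: C, bond orders sum to 1 (valence 4) → 3 H
  atom 6: C, bond orders sum to 3 (valence 4) → 1 H
  atom 7: O, bond orders sum to 1 (valence 2) → 1 H
  atom 8: C, bond orders sum to 2 (valence 4) → 2 H
  atom 9: C, bond orders sum to 2 (valence 4) → 2 H
  atom 10: C, bond orders sum to 4 (valence 4) → 0 H
  atom 11: C, bond orders sum to 4 (valence 4) → 0 H
  atom 12: C, bond orders sum to 2 (valence 4) → 2 H
  atom 13: C, bond orders sum to 2 (valence 4) → 2 H
  atom 14: C, bond orders sum to 2 (valence 4) → 2 H
  atom 15: C, bond orders sum to 2 (valence 4) → 2 H
  atom 16: C, bond orders sum to 2 (valence 4) → 2 H
  atom 17: C, bond orders sum to 2 (valence 4) → 2 H
  atom 18: C, bond orders sum to 4 (valence 4) → 0 H
  atom 19: O, bond orders sum to 2 (valence 2) → 0 H
  atom 20: N, bond orders sum to 1 (valence 3) → 2 H
Totals → C:16, H:27, N:1, O:3.
In Hill order: C16H27NO3.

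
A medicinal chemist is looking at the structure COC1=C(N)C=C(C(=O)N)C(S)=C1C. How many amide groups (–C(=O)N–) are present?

The amide motif appears at heavy-atom position 8 in the SMILES.
Other groups present: 1 ether, 1 primary amine, 1 thiol.
Amide count: 1.

1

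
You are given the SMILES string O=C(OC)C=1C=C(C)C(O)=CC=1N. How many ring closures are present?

In SMILES, each pair of matching ring-closure digits denotes one ring-closing bond; the number of such bonds equals the number of independent rings.
Ring-closure bonds here: 1.

1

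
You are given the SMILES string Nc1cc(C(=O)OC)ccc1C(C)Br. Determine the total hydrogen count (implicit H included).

12

Walk through each heavy atom and fill implicit hydrogens from standard valence (C 4, N 3, O 2, S 2, halogen 1); for lowercase aromatic atoms, an aromatic c carries 1 H when it has two neighbours and 0 H with three, and aromatic n carries 0 H:
  atom 1: N, bond orders sum to 1 (valence 3) → 2 H
  atom 2: aromatic c, 3 neighbours → 0 H
  atom 3: aromatic c, 2 neighbours → 1 H
  atom 4: aromatic c, 3 neighbours → 0 H
  atom 5: C, bond orders sum to 4 (valence 4) → 0 H
  atom 6: O, bond orders sum to 2 (valence 2) → 0 H
  atom 7: O, bond orders sum to 2 (valence 2) → 0 H
  atom 8: C, bond orders sum to 1 (valence 4) → 3 H
  atom 9: aromatic c, 2 neighbours → 1 H
  atom 10: aromatic c, 2 neighbours → 1 H
  atom 11: aromatic c, 3 neighbours → 0 H
  atom 12: C, bond orders sum to 3 (valence 4) → 1 H
  atom 13: C, bond orders sum to 1 (valence 4) → 3 H
  atom 14: Br (halogen, monovalent) → 0 H
Total hydrogens: 12.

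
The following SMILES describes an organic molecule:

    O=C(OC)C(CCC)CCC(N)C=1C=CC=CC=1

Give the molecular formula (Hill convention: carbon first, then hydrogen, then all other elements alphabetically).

Walk through each heavy atom and fill implicit hydrogens from standard valence (C 4, N 3, O 2, S 2, halogen 1):
  atom 1: O, bond orders sum to 2 (valence 2) → 0 H
  atom 2: C, bond orders sum to 4 (valence 4) → 0 H
  atom 3: O, bond orders sum to 2 (valence 2) → 0 H
  atom 4: C, bond orders sum to 1 (valence 4) → 3 H
  atom 5: C, bond orders sum to 3 (valence 4) → 1 H
  atom 6: C, bond orders sum to 2 (valence 4) → 2 H
  atom 7: C, bond orders sum to 2 (valence 4) → 2 H
  atom 8: C, bond orders sum to 1 (valence 4) → 3 H
  atom 9: C, bond orders sum to 2 (valence 4) → 2 H
  atom 10: C, bond orders sum to 2 (valence 4) → 2 H
  atom 11: C, bond orders sum to 3 (valence 4) → 1 H
  atom 12: N, bond orders sum to 1 (valence 3) → 2 H
  atom 13: C, bond orders sum to 4 (valence 4) → 0 H
  atom 14: C, bond orders sum to 3 (valence 4) → 1 H
  atom 15: C, bond orders sum to 3 (valence 4) → 1 H
  atom 16: C, bond orders sum to 3 (valence 4) → 1 H
  atom 17: C, bond orders sum to 3 (valence 4) → 1 H
  atom 18: C, bond orders sum to 3 (valence 4) → 1 H
Totals → C:15, H:23, N:1, O:2.
In Hill order: C15H23NO2.

C15H23NO2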